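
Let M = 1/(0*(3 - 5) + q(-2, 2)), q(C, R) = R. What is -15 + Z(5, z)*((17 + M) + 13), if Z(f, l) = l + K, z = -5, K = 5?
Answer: -15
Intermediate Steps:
M = ½ (M = 1/(0*(3 - 5) + 2) = 1/(0*(-2) + 2) = 1/(0 + 2) = 1/2 = ½ ≈ 0.50000)
Z(f, l) = 5 + l (Z(f, l) = l + 5 = 5 + l)
-15 + Z(5, z)*((17 + M) + 13) = -15 + (5 - 5)*((17 + ½) + 13) = -15 + 0*(35/2 + 13) = -15 + 0*(61/2) = -15 + 0 = -15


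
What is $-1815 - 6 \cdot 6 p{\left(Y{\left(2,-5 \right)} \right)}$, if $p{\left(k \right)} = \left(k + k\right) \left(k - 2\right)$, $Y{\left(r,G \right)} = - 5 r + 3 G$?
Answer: $-50415$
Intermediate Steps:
$p{\left(k \right)} = 2 k \left(-2 + k\right)$
$-1815 - 6 \cdot 6 p{\left(Y{\left(2,-5 \right)} \right)} = -1815 - 6 \cdot 6 \cdot 2 \left(\left(-5\right) 2 + 3 \left(-5\right)\right) \left(-2 + \left(\left(-5\right) 2 + 3 \left(-5\right)\right)\right) = -1815 - 36 \cdot 2 \left(-10 - 15\right) \left(-2 - 25\right) = -1815 - 36 \cdot 2 \left(-25\right) \left(-2 - 25\right) = -1815 - 36 \cdot 2 \left(-25\right) \left(-27\right) = -1815 - 36 \cdot 1350 = -1815 - 48600 = -50415$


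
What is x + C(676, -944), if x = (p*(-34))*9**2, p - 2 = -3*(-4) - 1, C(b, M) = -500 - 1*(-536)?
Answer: -35766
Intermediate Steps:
C(b, M) = 36 (C(b, M) = -500 + 536 = 36)
p = 13 (p = 2 + (-3*(-4) - 1) = 2 + (12 - 1) = 2 + 11 = 13)
x = -35802 (x = (13*(-34))*9**2 = -442*81 = -35802)
x + C(676, -944) = -35802 + 36 = -35766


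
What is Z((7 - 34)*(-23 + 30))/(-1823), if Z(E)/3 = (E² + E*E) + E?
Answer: -213759/1823 ≈ -117.26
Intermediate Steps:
Z(E) = 3*E + 6*E² (Z(E) = 3*((E² + E*E) + E) = 3*((E² + E²) + E) = 3*(2*E² + E) = 3*(E + 2*E²) = 3*E + 6*E²)
Z((7 - 34)*(-23 + 30))/(-1823) = (3*((7 - 34)*(-23 + 30))*(1 + 2*((7 - 34)*(-23 + 30))))/(-1823) = (3*(-27*7)*(1 + 2*(-27*7)))*(-1/1823) = (3*(-189)*(1 + 2*(-189)))*(-1/1823) = (3*(-189)*(1 - 378))*(-1/1823) = (3*(-189)*(-377))*(-1/1823) = 213759*(-1/1823) = -213759/1823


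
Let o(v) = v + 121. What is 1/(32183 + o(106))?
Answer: 1/32410 ≈ 3.0855e-5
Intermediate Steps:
o(v) = 121 + v
1/(32183 + o(106)) = 1/(32183 + (121 + 106)) = 1/(32183 + 227) = 1/32410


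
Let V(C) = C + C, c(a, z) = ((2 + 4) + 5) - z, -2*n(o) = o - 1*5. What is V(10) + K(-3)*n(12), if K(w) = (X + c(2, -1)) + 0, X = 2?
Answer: -29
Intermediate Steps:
n(o) = 5/2 - o/2 (n(o) = -(o - 1*5)/2 = -(o - 5)/2 = -(-5 + o)/2 = 5/2 - o/2)
c(a, z) = 11 - z (c(a, z) = (6 + 5) - z = 11 - z)
V(C) = 2*C
K(w) = 14 (K(w) = (2 + (11 - 1*(-1))) + 0 = (2 + (11 + 1)) + 0 = (2 + 12) + 0 = 14 + 0 = 14)
V(10) + K(-3)*n(12) = 2*10 + 14*(5/2 - 1/2*12) = 20 + 14*(5/2 - 6) = 20 + 14*(-7/2) = 20 - 49 = -29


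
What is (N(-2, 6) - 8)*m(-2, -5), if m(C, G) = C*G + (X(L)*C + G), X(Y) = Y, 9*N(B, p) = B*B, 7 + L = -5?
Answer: -1972/9 ≈ -219.11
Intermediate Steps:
L = -12 (L = -7 - 5 = -12)
N(B, p) = B²/9 (N(B, p) = (B*B)/9 = B²/9)
m(C, G) = G - 12*C + C*G (m(C, G) = C*G + (-12*C + G) = C*G + (G - 12*C) = G - 12*C + C*G)
(N(-2, 6) - 8)*m(-2, -5) = ((⅑)*(-2)² - 8)*(-5 - 12*(-2) - 2*(-5)) = ((⅑)*4 - 8)*(-5 + 24 + 10) = (4/9 - 8)*29 = -68/9*29 = -1972/9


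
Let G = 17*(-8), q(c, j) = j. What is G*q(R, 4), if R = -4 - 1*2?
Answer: -544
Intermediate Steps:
R = -6 (R = -4 - 2 = -6)
G = -136
G*q(R, 4) = -136*4 = -544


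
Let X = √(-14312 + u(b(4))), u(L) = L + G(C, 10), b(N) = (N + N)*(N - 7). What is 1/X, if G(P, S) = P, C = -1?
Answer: -I*√177/1593 ≈ -0.0083516*I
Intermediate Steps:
b(N) = 2*N*(-7 + N) (b(N) = (2*N)*(-7 + N) = 2*N*(-7 + N))
u(L) = -1 + L (u(L) = L - 1 = -1 + L)
X = 9*I*√177 (X = √(-14312 + (-1 + 2*4*(-7 + 4))) = √(-14312 + (-1 + 2*4*(-3))) = √(-14312 + (-1 - 24)) = √(-14312 - 25) = √(-14337) = 9*I*√177 ≈ 119.74*I)
1/X = 1/(9*I*√177) = -I*√177/1593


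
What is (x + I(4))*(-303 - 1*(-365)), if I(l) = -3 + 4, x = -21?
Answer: -1240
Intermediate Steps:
I(l) = 1
(x + I(4))*(-303 - 1*(-365)) = (-21 + 1)*(-303 - 1*(-365)) = -20*(-303 + 365) = -20*62 = -1240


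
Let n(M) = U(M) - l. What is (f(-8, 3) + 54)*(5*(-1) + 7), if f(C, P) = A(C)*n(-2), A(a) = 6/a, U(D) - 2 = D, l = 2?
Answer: 111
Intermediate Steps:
U(D) = 2 + D
n(M) = M (n(M) = (2 + M) - 1*2 = (2 + M) - 2 = M)
f(C, P) = -12/C (f(C, P) = (6/C)*(-2) = -12/C)
(f(-8, 3) + 54)*(5*(-1) + 7) = (-12/(-8) + 54)*(5*(-1) + 7) = (-12*(-⅛) + 54)*(-5 + 7) = (3/2 + 54)*2 = (111/2)*2 = 111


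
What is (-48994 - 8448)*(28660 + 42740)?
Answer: -4101358800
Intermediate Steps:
(-48994 - 8448)*(28660 + 42740) = -57442*71400 = -4101358800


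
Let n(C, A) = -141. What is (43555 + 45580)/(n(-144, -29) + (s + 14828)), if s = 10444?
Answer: 89135/25131 ≈ 3.5468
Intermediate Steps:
(43555 + 45580)/(n(-144, -29) + (s + 14828)) = (43555 + 45580)/(-141 + (10444 + 14828)) = 89135/(-141 + 25272) = 89135/25131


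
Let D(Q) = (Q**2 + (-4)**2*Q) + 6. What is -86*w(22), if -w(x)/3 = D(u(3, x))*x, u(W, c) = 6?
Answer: 783288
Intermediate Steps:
D(Q) = 6 + Q**2 + 16*Q (D(Q) = (Q**2 + 16*Q) + 6 = 6 + Q**2 + 16*Q)
w(x) = -414*x (w(x) = -3*(6 + 6**2 + 16*6)*x = -3*(6 + 36 + 96)*x = -414*x)
-86*w(22) = -(-35604)*22 = -86*(-9108) = 783288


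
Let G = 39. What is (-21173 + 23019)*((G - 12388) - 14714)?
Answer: -49958298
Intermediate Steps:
(-21173 + 23019)*((G - 12388) - 14714) = (-21173 + 23019)*((39 - 12388) - 14714) = 1846*(-12349 - 14714) = 1846*(-27063) = -49958298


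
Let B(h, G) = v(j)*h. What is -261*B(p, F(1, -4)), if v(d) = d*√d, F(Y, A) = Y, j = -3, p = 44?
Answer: 34452*I*√3 ≈ 59673.0*I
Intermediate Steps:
v(d) = d^(3/2)
B(h, G) = -3*I*h*√3 (B(h, G) = (-3)^(3/2)*h = (-3*I*√3)*h = -3*I*h*√3)
-261*B(p, F(1, -4)) = -(-783)*I*44*√3 = -(-34452)*I*√3 = 34452*I*√3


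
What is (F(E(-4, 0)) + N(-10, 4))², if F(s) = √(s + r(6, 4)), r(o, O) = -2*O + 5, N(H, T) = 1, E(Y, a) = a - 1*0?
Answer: (1 + I*√3)² ≈ -2.0 + 3.4641*I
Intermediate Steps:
E(Y, a) = a (E(Y, a) = a + 0 = a)
r(o, O) = 5 - 2*O
F(s) = √(-3 + s) (F(s) = √(s + (5 - 2*4)) = √(s + (5 - 8)) = √(s - 3) = √(-3 + s))
(F(E(-4, 0)) + N(-10, 4))² = (√(-3 + 0) + 1)² = (√(-3) + 1)² = (I*√3 + 1)² = (1 + I*√3)²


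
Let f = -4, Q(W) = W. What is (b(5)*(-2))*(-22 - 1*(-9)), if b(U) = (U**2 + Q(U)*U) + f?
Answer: 1196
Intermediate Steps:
b(U) = -4 + 2*U**2 (b(U) = (U**2 + U*U) - 4 = (U**2 + U**2) - 4 = 2*U**2 - 4 = -4 + 2*U**2)
(b(5)*(-2))*(-22 - 1*(-9)) = ((-4 + 2*5**2)*(-2))*(-22 - 1*(-9)) = ((-4 + 2*25)*(-2))*(-22 + 9) = ((-4 + 50)*(-2))*(-13) = (46*(-2))*(-13) = -92*(-13) = 1196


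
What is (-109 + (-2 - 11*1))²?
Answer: 14884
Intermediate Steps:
(-109 + (-2 - 11*1))² = (-109 + (-2 - 11))² = (-109 - 13)² = (-122)² = 14884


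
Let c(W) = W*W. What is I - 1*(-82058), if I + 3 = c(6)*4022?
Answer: 226847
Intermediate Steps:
c(W) = W²
I = 144789 (I = -3 + 6²*4022 = -3 + 36*4022 = -3 + 144792 = 144789)
I - 1*(-82058) = 144789 - 1*(-82058) = 144789 + 82058 = 226847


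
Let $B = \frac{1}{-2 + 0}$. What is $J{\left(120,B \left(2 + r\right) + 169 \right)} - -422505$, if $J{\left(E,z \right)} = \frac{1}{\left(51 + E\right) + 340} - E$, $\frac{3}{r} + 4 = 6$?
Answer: $\frac{215838736}{511} \approx 4.2239 \cdot 10^{5}$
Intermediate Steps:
$r = \frac{3}{2}$ ($r = \frac{3}{-4 + 6} = \frac{3}{2} \approx 1.5$)
$B = - \frac{1}{2}$ ($B = \frac{1}{-2} = - \frac{1}{2} \approx -0.5$)
$J{\left(E,z \right)} = \frac{1}{391 + E} - E$
$J{\left(120,B \left(2 + r\right) + 169 \right)} - -422505 = \frac{1 - 120^{2} - 46920}{391 + 120} - -422505 = \frac{1 - 14400 - 46920}{511} + 422505 = \frac{1}{511} \left(-61319\right) + 422505 = - \frac{61319}{511} + 422505 = \frac{215838736}{511}$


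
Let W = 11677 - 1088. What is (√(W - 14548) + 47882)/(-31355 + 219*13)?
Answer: -23941/14254 - I*√3959/28508 ≈ -1.6796 - 0.0022071*I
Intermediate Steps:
W = 10589
(√(W - 14548) + 47882)/(-31355 + 219*13) = (√(10589 - 14548) + 47882)/(-31355 + 219*13) = (√(-3959) + 47882)/(-31355 + 2847) = (I*√3959 + 47882)/(-28508) = (47882 + I*√3959)*(-1/28508) = -23941/14254 - I*√3959/28508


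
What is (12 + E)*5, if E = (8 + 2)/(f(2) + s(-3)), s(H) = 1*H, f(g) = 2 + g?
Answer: 110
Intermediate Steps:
s(H) = H
E = 10 (E = (8 + 2)/((2 + 2) - 3) = 10/(4 - 3) = 10/1 = 10*1 = 10)
(12 + E)*5 = (12 + 10)*5 = 22*5 = 110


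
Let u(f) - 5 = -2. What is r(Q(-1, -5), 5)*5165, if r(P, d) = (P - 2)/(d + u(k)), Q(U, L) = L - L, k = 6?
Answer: -5165/4 ≈ -1291.3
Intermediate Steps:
u(f) = 3 (u(f) = 5 - 2 = 3)
Q(U, L) = 0
r(P, d) = (-2 + P)/(3 + d) (r(P, d) = (P - 2)/(d + 3) = (-2 + P)/(3 + d))
r(Q(-1, -5), 5)*5165 = ((-2 + 0)/(3 + 5))*5165 = (-2/8)*5165 = ((1/8)*(-2))*5165 = -1/4*5165 = -5165/4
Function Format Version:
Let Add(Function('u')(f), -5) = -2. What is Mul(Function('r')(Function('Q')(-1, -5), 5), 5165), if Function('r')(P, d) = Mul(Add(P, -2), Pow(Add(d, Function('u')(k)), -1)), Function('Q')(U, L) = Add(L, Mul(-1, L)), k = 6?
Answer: Rational(-5165, 4) ≈ -1291.3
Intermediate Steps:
Function('u')(f) = 3 (Function('u')(f) = Add(5, -2) = 3)
Function('Q')(U, L) = 0
Function('r')(P, d) = Mul(Pow(Add(3, d), -1), Add(-2, P)) (Function('r')(P, d) = Mul(Add(P, -2), Pow(Add(d, 3), -1)) = Mul(Add(-2, P), Pow(Add(3, d), -1)) = Mul(Pow(Add(3, d), -1), Add(-2, P)))
Mul(Function('r')(Function('Q')(-1, -5), 5), 5165) = Mul(Mul(Pow(Add(3, 5), -1), Add(-2, 0)), 5165) = Mul(Mul(Pow(8, -1), -2), 5165) = Mul(Mul(Rational(1, 8), -2), 5165) = Mul(Rational(-1, 4), 5165) = Rational(-5165, 4)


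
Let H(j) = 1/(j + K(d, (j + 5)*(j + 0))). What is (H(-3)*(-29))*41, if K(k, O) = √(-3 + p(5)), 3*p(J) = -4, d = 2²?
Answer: 10701/40 + 1189*I*√39/40 ≈ 267.52 + 185.63*I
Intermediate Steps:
d = 4
p(J) = -4/3 (p(J) = (⅓)*(-4) = -4/3)
K(k, O) = I*√39/3 (K(k, O) = √(-3 - 4/3) = √(-13/3) = I*√39/3)
H(j) = 1/(j + I*√39/3)
(H(-3)*(-29))*41 = ((3/(3*(-3) + I*√39))*(-29))*41 = ((3/(-9 + I*√39))*(-29))*41 = -87/(-9 + I*√39)*41 = -3567/(-9 + I*√39)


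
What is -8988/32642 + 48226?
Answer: 787092052/16321 ≈ 48226.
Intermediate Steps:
-8988/32642 + 48226 = -8988*1/32642 + 48226 = -4494/16321 + 48226 = 787092052/16321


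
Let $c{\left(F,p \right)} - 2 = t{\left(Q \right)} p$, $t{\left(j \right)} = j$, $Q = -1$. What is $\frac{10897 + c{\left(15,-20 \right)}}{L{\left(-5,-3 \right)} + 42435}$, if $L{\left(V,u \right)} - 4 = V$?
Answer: $\frac{10919}{42434} \approx 0.25732$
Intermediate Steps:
$L{\left(V,u \right)} = 4 + V$
$c{\left(F,p \right)} = 2 - p$
$\frac{10897 + c{\left(15,-20 \right)}}{L{\left(-5,-3 \right)} + 42435} = \frac{10897 + \left(2 - -20\right)}{\left(4 - 5\right) + 42435} = \frac{10897 + \left(2 + 20\right)}{-1 + 42435} = \frac{10897 + 22}{42434} = 10919 \cdot \frac{1}{42434} = \frac{10919}{42434}$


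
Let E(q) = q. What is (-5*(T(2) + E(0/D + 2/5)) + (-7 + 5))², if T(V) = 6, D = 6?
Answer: 1156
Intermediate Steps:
(-5*(T(2) + E(0/D + 2/5)) + (-7 + 5))² = (-5*(6 + (0/6 + 2/5)) + (-7 + 5))² = (-5*(6 + (0*(⅙) + 2*(⅕))) - 2)² = (-5*(6 + (0 + ⅖)) - 2)² = (-5*(6 + ⅖) - 2)² = (-5*32/5 - 2)² = (-32 - 2)² = (-34)² = 1156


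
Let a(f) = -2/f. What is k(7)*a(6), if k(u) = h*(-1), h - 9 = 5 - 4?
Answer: 10/3 ≈ 3.3333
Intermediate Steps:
h = 10 (h = 9 + (5 - 4) = 9 + 1 = 10)
k(u) = -10 (k(u) = 10*(-1) = -10)
k(7)*a(6) = -(-20)/6 = -10*(-⅓) = 10/3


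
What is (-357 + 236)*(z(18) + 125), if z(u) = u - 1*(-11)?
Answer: -18634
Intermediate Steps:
z(u) = 11 + u (z(u) = u + 11 = 11 + u)
(-357 + 236)*(z(18) + 125) = (-357 + 236)*((11 + 18) + 125) = -121*(29 + 125) = -121*154 = -18634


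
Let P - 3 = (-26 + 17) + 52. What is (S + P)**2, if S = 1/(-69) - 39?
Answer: 232324/4761 ≈ 48.797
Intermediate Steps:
S = -2692/69 (S = -1/69 - 39 = -2692/69 ≈ -39.014)
P = 46 (P = 3 + ((-26 + 17) + 52) = 3 + (-9 + 52) = 3 + 43 = 46)
(S + P)**2 = (-2692/69 + 46)**2 = (482/69)**2 = 232324/4761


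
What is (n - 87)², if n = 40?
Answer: 2209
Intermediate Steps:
(n - 87)² = (40 - 87)² = (-47)² = 2209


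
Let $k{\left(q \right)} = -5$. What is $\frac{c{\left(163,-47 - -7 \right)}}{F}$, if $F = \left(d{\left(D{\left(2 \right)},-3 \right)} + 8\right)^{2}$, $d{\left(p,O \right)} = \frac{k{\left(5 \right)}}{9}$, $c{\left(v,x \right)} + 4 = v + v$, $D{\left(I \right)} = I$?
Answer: $\frac{26082}{4489} \approx 5.8102$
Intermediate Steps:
$c{\left(v,x \right)} = -4 + 2 v$ ($c{\left(v,x \right)} = -4 + \left(v + v\right) = -4 + 2 v$)
$d{\left(p,O \right)} = - \frac{5}{9}$
$F = \frac{4489}{81}$ ($F = \left(- \frac{5}{9} + 8\right)^{2} = \left(\frac{67}{9}\right)^{2} = \frac{4489}{81} \approx 55.42$)
$\frac{c{\left(163,-47 - -7 \right)}}{F} = \frac{-4 + 2 \cdot 163}{\frac{4489}{81}} = \left(-4 + 326\right) \frac{81}{4489} = 322 \cdot \frac{81}{4489} = \frac{26082}{4489}$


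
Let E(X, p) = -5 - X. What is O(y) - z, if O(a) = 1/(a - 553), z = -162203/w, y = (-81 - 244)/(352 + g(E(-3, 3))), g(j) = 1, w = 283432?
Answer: 222648943/390285864 ≈ 0.57048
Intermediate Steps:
y = -325/353 (y = (-81 - 244)/(352 + 1) = -325/353 ≈ -0.92068)
z = -162203/283432 ≈ -0.57228
O(a) = 1/(-553 + a)
O(y) - z = 1/(-553 - 325/353) - 1*(-162203/283432) = 1/(-195534/353) + 162203/283432 = -353/195534 + 162203/283432 = 222648943/390285864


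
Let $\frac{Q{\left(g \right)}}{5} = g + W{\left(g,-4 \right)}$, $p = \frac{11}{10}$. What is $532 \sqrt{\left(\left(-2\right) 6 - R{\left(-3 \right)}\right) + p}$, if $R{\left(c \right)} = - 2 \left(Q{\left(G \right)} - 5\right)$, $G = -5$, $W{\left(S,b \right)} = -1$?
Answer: $\frac{266 i \sqrt{8090}}{5} \approx 4785.0 i$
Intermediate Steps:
$p = \frac{11}{10}$ ($p = 11 \cdot \frac{1}{10} = \frac{11}{10} \approx 1.1$)
$Q{\left(g \right)} = -5 + 5 g$ ($Q{\left(g \right)} = 5 \left(g - 1\right) = 5 \left(-1 + g\right) = -5 + 5 g$)
$R{\left(c \right)} = 70$ ($R{\left(c \right)} = - 2 \left(\left(-5 + 5 \left(-5\right)\right) - 5\right) = - 2 \left(\left(-5 - 25\right) - 5\right) = - 2 \left(-30 - 5\right) = \left(-2\right) \left(-35\right) = 70$)
$532 \sqrt{\left(\left(-2\right) 6 - R{\left(-3 \right)}\right) + p} = 532 \sqrt{\left(\left(-2\right) 6 - 70\right) + \frac{11}{10}} = 532 \sqrt{\left(-12 - 70\right) + \frac{11}{10}} = 532 \sqrt{-82 + \frac{11}{10}} = 532 \sqrt{- \frac{809}{10}} = 532 \frac{i \sqrt{8090}}{10} = \frac{266 i \sqrt{8090}}{5}$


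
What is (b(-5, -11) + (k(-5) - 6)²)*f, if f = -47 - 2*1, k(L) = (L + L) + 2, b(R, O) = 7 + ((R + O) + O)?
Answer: -8624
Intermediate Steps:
b(R, O) = 7 + R + 2*O (b(R, O) = 7 + ((O + R) + O) = 7 + (R + 2*O) = 7 + R + 2*O)
k(L) = 2 + 2*L (k(L) = 2*L + 2 = 2 + 2*L)
f = -49 (f = -47 - 2 = -49)
(b(-5, -11) + (k(-5) - 6)²)*f = ((7 - 5 + 2*(-11)) + ((2 + 2*(-5)) - 6)²)*(-49) = ((7 - 5 - 22) + ((2 - 10) - 6)²)*(-49) = (-20 + (-8 - 6)²)*(-49) = (-20 + (-14)²)*(-49) = (-20 + 196)*(-49) = 176*(-49) = -8624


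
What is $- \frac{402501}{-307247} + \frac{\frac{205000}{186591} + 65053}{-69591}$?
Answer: $\frac{36511628273000}{97307779821327} \approx 0.37522$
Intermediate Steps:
$- \frac{402501}{-307247} + \frac{\frac{205000}{186591} + 65053}{-69591} = \left(-402501\right) \left(- \frac{1}{307247}\right) + \left(205000 \cdot \frac{1}{186591} + 65053\right) \left(- \frac{1}{69591}\right) = \frac{402501}{307247} + \left(\frac{5000}{4551} + 65053\right) \left(- \frac{1}{69591}\right) = \frac{402501}{307247} + \frac{296061203}{4551} \left(- \frac{1}{69591}\right) = \frac{402501}{307247} - \frac{296061203}{316708641} = \frac{36511628273000}{97307779821327}$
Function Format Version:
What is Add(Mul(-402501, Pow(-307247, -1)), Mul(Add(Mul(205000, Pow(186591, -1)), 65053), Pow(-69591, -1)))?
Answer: Rational(36511628273000, 97307779821327) ≈ 0.37522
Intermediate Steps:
Add(Mul(-402501, Pow(-307247, -1)), Mul(Add(Mul(205000, Pow(186591, -1)), 65053), Pow(-69591, -1))) = Add(Mul(-402501, Rational(-1, 307247)), Mul(Add(Mul(205000, Rational(1, 186591)), 65053), Rational(-1, 69591))) = Add(Rational(402501, 307247), Mul(Add(Rational(5000, 4551), 65053), Rational(-1, 69591))) = Add(Rational(402501, 307247), Mul(Rational(296061203, 4551), Rational(-1, 69591))) = Add(Rational(402501, 307247), Rational(-296061203, 316708641)) = Rational(36511628273000, 97307779821327)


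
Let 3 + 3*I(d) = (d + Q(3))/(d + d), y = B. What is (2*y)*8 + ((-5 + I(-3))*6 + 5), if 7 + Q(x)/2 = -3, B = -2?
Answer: -166/3 ≈ -55.333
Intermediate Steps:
Q(x) = -20 (Q(x) = -14 + 2*(-3) = -14 - 6 = -20)
y = -2
I(d) = -1 + (-20 + d)/(6*d) (I(d) = -1 + ((d - 20)/(d + d))/3 = -1 + ((-20 + d)/((2*d)))/3 = -1 + ((-20 + d)*(1/(2*d)))/3 = -1 + ((-20 + d)/(2*d))/3 = -1 + (-20 + d)/(6*d))
(2*y)*8 + ((-5 + I(-3))*6 + 5) = (2*(-2))*8 + ((-5 + (⅚)*(-4 - 1*(-3))/(-3))*6 + 5) = -4*8 + ((-5 + (⅚)*(-⅓)*(-4 + 3))*6 + 5) = -32 + ((-5 + (⅚)*(-⅓)*(-1))*6 + 5) = -32 + ((-5 + 5/18)*6 + 5) = -32 + (-85/18*6 + 5) = -32 + (-85/3 + 5) = -32 - 70/3 = -166/3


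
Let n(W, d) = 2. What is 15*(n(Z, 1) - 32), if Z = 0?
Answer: -450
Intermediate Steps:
15*(n(Z, 1) - 32) = 15*(2 - 32) = 15*(-30) = -450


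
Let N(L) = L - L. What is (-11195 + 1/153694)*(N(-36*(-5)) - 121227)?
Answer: 208583700991683/153694 ≈ 1.3571e+9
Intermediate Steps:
N(L) = 0
(-11195 + 1/153694)*(N(-36*(-5)) - 121227) = (-11195 + 1/153694)*(0 - 121227) = (-11195 + 1/153694)*(-121227) = -1720604329/153694*(-121227) = 208583700991683/153694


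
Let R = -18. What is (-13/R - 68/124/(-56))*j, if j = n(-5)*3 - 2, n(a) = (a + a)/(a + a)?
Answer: 11437/15624 ≈ 0.73201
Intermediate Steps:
n(a) = 1 (n(a) = (2*a)/((2*a)) = (2*a)*(1/(2*a)) = 1)
j = 1 (j = 1*3 - 2 = 3 - 2 = 1)
(-13/R - 68/124/(-56))*j = (-13/(-18) - 68/124/(-56))*1 = (-13*(-1/18) - 68*1/124*(-1/56))*1 = (13/18 - 17/31*(-1/56))*1 = (13/18 + 17/1736)*1 = (11437/15624)*1 = 11437/15624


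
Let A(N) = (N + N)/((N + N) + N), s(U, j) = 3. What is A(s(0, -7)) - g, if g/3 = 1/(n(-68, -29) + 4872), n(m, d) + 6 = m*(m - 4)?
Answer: 6505/9762 ≈ 0.66636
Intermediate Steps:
n(m, d) = -6 + m*(-4 + m) (n(m, d) = -6 + m*(m - 4) = -6 + m*(-4 + m))
g = 1/3254 (g = 3/((-6 + (-68)² - 4*(-68)) + 4872) = 3/((-6 + 4624 + 272) + 4872) = 3/(4890 + 4872) = 3/9762 = 3*(1/9762) = 1/3254 ≈ 0.00030731)
A(N) = ⅔ (A(N) = (2*N)/(2*N + N) = (2*N)/((3*N)) = (2*N)*(1/(3*N)) = ⅔)
A(s(0, -7)) - g = ⅔ - 1*1/3254 = ⅔ - 1/3254 = 6505/9762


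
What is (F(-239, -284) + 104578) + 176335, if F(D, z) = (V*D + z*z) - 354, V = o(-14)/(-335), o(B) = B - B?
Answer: 361215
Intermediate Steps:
o(B) = 0
V = 0 (V = 0/(-335) = 0*(-1/335) = 0)
F(D, z) = -354 + z² (F(D, z) = (0*D + z*z) - 354 = (0 + z²) - 354 = z² - 354 = -354 + z²)
(F(-239, -284) + 104578) + 176335 = ((-354 + (-284)²) + 104578) + 176335 = ((-354 + 80656) + 104578) + 176335 = (80302 + 104578) + 176335 = 184880 + 176335 = 361215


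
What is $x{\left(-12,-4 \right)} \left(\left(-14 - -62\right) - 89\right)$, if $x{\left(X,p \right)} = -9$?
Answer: $369$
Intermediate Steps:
$x{\left(-12,-4 \right)} \left(\left(-14 - -62\right) - 89\right) = - 9 \left(\left(-14 - -62\right) - 89\right) = - 9 \left(\left(-14 + 62\right) - 89\right) = - 9 \left(48 - 89\right) = \left(-9\right) \left(-41\right) = 369$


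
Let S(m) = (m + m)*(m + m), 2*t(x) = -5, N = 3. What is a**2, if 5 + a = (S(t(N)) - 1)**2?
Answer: 326041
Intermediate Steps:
t(x) = -5/2 (t(x) = (1/2)*(-5) = -5/2)
S(m) = 4*m**2 (S(m) = (2*m)*(2*m) = 4*m**2)
a = 571 (a = -5 + (4*(-5/2)**2 - 1)**2 = -5 + (4*(25/4) - 1)**2 = -5 + (25 - 1)**2 = -5 + 24**2 = -5 + 576 = 571)
a**2 = 571**2 = 326041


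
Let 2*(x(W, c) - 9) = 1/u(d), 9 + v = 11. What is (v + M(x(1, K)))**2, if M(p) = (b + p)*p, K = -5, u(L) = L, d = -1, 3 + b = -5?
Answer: 625/16 ≈ 39.063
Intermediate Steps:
b = -8 (b = -3 - 5 = -8)
v = 2 (v = -9 + 11 = 2)
x(W, c) = 17/2 (x(W, c) = 9 + (1/2)/(-1) = 9 + (1/2)*(-1) = 9 - 1/2 = 17/2)
M(p) = p*(-8 + p) (M(p) = (-8 + p)*p = p*(-8 + p))
(v + M(x(1, K)))**2 = (2 + 17*(-8 + 17/2)/2)**2 = (2 + (17/2)*(1/2))**2 = (2 + 17/4)**2 = (25/4)**2 = 625/16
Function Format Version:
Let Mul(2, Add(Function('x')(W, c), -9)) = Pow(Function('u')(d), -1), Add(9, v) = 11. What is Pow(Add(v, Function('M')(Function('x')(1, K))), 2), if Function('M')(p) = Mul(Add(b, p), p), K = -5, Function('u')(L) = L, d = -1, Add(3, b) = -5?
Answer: Rational(625, 16) ≈ 39.063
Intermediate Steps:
b = -8 (b = Add(-3, -5) = -8)
v = 2 (v = Add(-9, 11) = 2)
Function('x')(W, c) = Rational(17, 2) (Function('x')(W, c) = Add(9, Mul(Rational(1, 2), Pow(-1, -1))) = Add(9, Mul(Rational(1, 2), -1)) = Add(9, Rational(-1, 2)) = Rational(17, 2))
Function('M')(p) = Mul(p, Add(-8, p)) (Function('M')(p) = Mul(Add(-8, p), p) = Mul(p, Add(-8, p)))
Pow(Add(v, Function('M')(Function('x')(1, K))), 2) = Pow(Add(2, Mul(Rational(17, 2), Add(-8, Rational(17, 2)))), 2) = Pow(Add(2, Mul(Rational(17, 2), Rational(1, 2))), 2) = Pow(Add(2, Rational(17, 4)), 2) = Pow(Rational(25, 4), 2) = Rational(625, 16)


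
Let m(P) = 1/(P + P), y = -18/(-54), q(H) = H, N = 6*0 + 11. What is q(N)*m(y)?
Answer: 33/2 ≈ 16.500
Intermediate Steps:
N = 11 (N = 0 + 11 = 11)
y = 1/3 (y = -18*(-1/54) = 1/3 ≈ 0.33333)
m(P) = 1/(2*P)
q(N)*m(y) = 11*(1/(2*(1/3))) = 11*((1/2)*3) = 11*(3/2) = 33/2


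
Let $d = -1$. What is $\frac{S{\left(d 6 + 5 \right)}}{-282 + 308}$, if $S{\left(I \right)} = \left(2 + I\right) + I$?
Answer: $0$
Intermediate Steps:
$S{\left(I \right)} = 2 + 2 I$
$\frac{S{\left(d 6 + 5 \right)}}{-282 + 308} = \frac{2 + 2 \left(\left(-1\right) 6 + 5\right)}{-282 + 308} = \frac{2 + 2 \left(-6 + 5\right)}{26} = \frac{2 + 2 \left(-1\right)}{26} = \frac{2 - 2}{26} = \frac{1}{26} \cdot 0 = 0$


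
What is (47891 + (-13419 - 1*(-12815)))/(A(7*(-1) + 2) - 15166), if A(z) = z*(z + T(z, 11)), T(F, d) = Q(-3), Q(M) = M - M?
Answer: -47287/15141 ≈ -3.1231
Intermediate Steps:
Q(M) = 0
T(F, d) = 0
A(z) = z² (A(z) = z*(z + 0) = z*z = z²)
(47891 + (-13419 - 1*(-12815)))/(A(7*(-1) + 2) - 15166) = (47891 + (-13419 - 1*(-12815)))/((7*(-1) + 2)² - 15166) = (47891 + (-13419 + 12815))/((-7 + 2)² - 15166) = (47891 - 604)/((-5)² - 15166) = 47287/(25 - 15166) = 47287/(-15141) = 47287*(-1/15141) = -47287/15141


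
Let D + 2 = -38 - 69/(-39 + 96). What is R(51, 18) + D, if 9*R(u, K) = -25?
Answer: -7522/171 ≈ -43.988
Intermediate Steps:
R(u, K) = -25/9 (R(u, K) = (⅑)*(-25) = -25/9)
D = -783/19 (D = -2 + (-38 - 69/(-39 + 96)) = -2 + (-38 - 69/57) = -2 + (-38 + (1/57)*(-69)) = -2 + (-38 - 23/19) = -2 - 745/19 = -783/19 ≈ -41.211)
R(51, 18) + D = -25/9 - 783/19 = -7522/171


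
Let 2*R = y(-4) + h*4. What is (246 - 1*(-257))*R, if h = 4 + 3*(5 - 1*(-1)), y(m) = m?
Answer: 21126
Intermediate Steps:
h = 22 (h = 4 + 3*(5 + 1) = 4 + 3*6 = 4 + 18 = 22)
R = 42 (R = (-4 + 22*4)/2 = (-4 + 88)/2 = (1/2)*84 = 42)
(246 - 1*(-257))*R = (246 - 1*(-257))*42 = (246 + 257)*42 = 503*42 = 21126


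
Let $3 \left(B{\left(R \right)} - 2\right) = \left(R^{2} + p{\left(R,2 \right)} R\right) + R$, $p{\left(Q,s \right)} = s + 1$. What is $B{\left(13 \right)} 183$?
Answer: $13847$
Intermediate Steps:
$p{\left(Q,s \right)} = 1 + s$
$B{\left(R \right)} = 2 + \frac{R^{2}}{3} + \frac{4 R}{3}$ ($B{\left(R \right)} = 2 + \frac{\left(R^{2} + \left(1 + 2\right) R\right) + R}{3} = 2 + \frac{\left(R^{2} + 3 R\right) + R}{3} = 2 + \frac{R^{2} + 4 R}{3} = 2 + \left(\frac{R^{2}}{3} + \frac{4 R}{3}\right) = 2 + \frac{R^{2}}{3} + \frac{4 R}{3}$)
$B{\left(13 \right)} 183 = \left(2 + \frac{13^{2}}{3} + \frac{4}{3} \cdot 13\right) 183 = \left(2 + \frac{1}{3} \cdot 169 + \frac{52}{3}\right) 183 = \left(2 + \frac{169}{3} + \frac{52}{3}\right) 183 = \frac{227}{3} \cdot 183 = 13847$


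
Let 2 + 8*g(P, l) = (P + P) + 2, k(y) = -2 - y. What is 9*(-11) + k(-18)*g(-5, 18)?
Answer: -119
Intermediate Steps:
g(P, l) = P/4 (g(P, l) = -1/4 + ((P + P) + 2)/8 = -1/4 + (2*P + 2)/8 = -1/4 + (2 + 2*P)/8 = -1/4 + (1/4 + P/4) = P/4)
9*(-11) + k(-18)*g(-5, 18) = 9*(-11) + (-2 - 1*(-18))*((1/4)*(-5)) = -99 + (-2 + 18)*(-5/4) = -99 + 16*(-5/4) = -99 - 20 = -119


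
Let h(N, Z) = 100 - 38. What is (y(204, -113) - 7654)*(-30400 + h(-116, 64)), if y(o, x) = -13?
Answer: 232601446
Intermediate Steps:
h(N, Z) = 62
(y(204, -113) - 7654)*(-30400 + h(-116, 64)) = (-13 - 7654)*(-30400 + 62) = -7667*(-30338) = 232601446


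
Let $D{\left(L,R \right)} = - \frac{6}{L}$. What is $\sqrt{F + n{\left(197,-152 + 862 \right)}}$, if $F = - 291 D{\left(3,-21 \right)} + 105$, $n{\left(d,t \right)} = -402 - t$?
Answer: $5 i \sqrt{17} \approx 20.616 i$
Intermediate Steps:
$F = 687$ ($F = - 291 \left(- \frac{6}{3}\right) + 105 = - 291 \left(\left(-6\right) \frac{1}{3}\right) + 105 = \left(-291\right) \left(-2\right) + 105 = 582 + 105 = 687$)
$\sqrt{F + n{\left(197,-152 + 862 \right)}} = \sqrt{687 - 1112} = \sqrt{-425} = 5 i \sqrt{17}$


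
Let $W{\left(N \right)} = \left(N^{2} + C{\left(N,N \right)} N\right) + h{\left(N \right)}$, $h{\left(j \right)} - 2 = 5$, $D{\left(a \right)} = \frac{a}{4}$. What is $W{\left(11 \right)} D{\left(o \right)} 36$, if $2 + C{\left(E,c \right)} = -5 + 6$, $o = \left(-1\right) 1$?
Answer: $-1053$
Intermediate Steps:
$o = -1$
$D{\left(a \right)} = \frac{a}{4}$ ($D{\left(a \right)} = a \frac{1}{4} = \frac{a}{4}$)
$h{\left(j \right)} = 7$ ($h{\left(j \right)} = 2 + 5 = 7$)
$C{\left(E,c \right)} = -1$ ($C{\left(E,c \right)} = -2 + \left(-5 + 6\right) = -2 + 1 = -1$)
$W{\left(N \right)} = 7 + N^{2} - N$ ($W{\left(N \right)} = \left(N^{2} - N\right) + 7 = 7 + N^{2} - N$)
$W{\left(11 \right)} D{\left(o \right)} 36 = \left(7 + 11^{2} - 11\right) \frac{1}{4} \left(-1\right) 36 = \left(7 + 121 - 11\right) \left(- \frac{1}{4}\right) 36 = 117 \left(- \frac{1}{4}\right) 36 = \left(- \frac{117}{4}\right) 36 = -1053$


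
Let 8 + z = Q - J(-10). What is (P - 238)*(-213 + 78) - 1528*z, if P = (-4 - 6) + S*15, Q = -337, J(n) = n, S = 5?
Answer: 535235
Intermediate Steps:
P = 65 (P = (-4 - 6) + 5*15 = -10 + 75 = 65)
z = -335 (z = -8 + (-337 - 1*(-10)) = -8 + (-337 + 10) = -8 - 327 = -335)
(P - 238)*(-213 + 78) - 1528*z = (65 - 238)*(-213 + 78) - 1528*(-335) = -173*(-135) + 511880 = 23355 + 511880 = 535235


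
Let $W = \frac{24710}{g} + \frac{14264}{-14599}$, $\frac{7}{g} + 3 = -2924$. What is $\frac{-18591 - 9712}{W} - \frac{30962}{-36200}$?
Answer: $\frac{1171327337515787}{1365114741983700} \approx 0.85804$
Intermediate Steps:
$g = - \frac{7}{2927}$ ($g = \frac{7}{-3 - 2924} = \frac{7}{-2927} = 7 \left(- \frac{1}{2927}\right) = - \frac{7}{2927} \approx -0.0023915$)
$W = - \frac{150841407954}{14599}$ ($W = \frac{24710}{- \frac{7}{2927}} + \frac{14264}{-14599} = 24710 \left(- \frac{2927}{7}\right) + 14264 \left(- \frac{1}{14599}\right) = -10332310 - \frac{14264}{14599} = - \frac{150841407954}{14599} \approx -1.0332 \cdot 10^{7}$)
$\frac{-18591 - 9712}{W} - \frac{30962}{-36200} = \frac{-18591 - 9712}{- \frac{150841407954}{14599}} - \frac{30962}{-36200} = \left(-18591 - 9712\right) \left(- \frac{14599}{150841407954}\right) - - \frac{15481}{18100} = \left(-28303\right) \left(- \frac{14599}{150841407954}\right) + \frac{15481}{18100} = \frac{413195497}{150841407954} + \frac{15481}{18100} = \frac{1171327337515787}{1365114741983700}$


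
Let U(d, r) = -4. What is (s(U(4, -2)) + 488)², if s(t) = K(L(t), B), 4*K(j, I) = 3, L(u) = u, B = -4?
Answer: 3822025/16 ≈ 2.3888e+5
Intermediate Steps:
K(j, I) = ¾ (K(j, I) = (¼)*3 = ¾)
s(t) = ¾
(s(U(4, -2)) + 488)² = (¾ + 488)² = (1955/4)² = 3822025/16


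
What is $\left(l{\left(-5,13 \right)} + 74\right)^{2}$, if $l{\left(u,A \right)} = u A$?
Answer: $81$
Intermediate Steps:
$l{\left(u,A \right)} = A u$
$\left(l{\left(-5,13 \right)} + 74\right)^{2} = \left(13 \left(-5\right) + 74\right)^{2} = \left(-65 + 74\right)^{2} = 9^{2} = 81$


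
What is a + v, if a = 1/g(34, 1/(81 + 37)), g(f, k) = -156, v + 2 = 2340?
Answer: 364727/156 ≈ 2338.0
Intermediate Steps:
v = 2338 (v = -2 + 2340 = 2338)
a = -1/156 (a = 1/(-156) = -1/156 ≈ -0.0064103)
a + v = -1/156 + 2338 = 364727/156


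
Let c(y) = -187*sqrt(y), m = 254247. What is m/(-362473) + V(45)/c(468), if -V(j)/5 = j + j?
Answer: -254247/362473 + 75*sqrt(13)/2431 ≈ -0.59019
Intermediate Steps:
V(j) = -10*j (V(j) = -5*(j + j) = -10*j)
m/(-362473) + V(45)/c(468) = 254247/(-362473) + (-10*45)/((-1122*sqrt(13))) = 254247*(-1/362473) - 450*(-sqrt(13)/14586) = -254247/362473 - 450*(-sqrt(13)/14586) = -254247/362473 - (-75)*sqrt(13)/2431 = -254247/362473 + 75*sqrt(13)/2431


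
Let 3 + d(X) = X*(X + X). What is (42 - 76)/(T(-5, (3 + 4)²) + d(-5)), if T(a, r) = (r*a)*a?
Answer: -17/636 ≈ -0.026730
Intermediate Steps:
T(a, r) = r*a² (T(a, r) = (a*r)*a = r*a²)
d(X) = -3 + 2*X² (d(X) = -3 + X*(X + X) = -3 + X*(2*X) = -3 + 2*X²)
(42 - 76)/(T(-5, (3 + 4)²) + d(-5)) = (42 - 76)/((3 + 4)²*(-5)² + (-3 + 2*(-5)²)) = -34/(7²*25 + (-3 + 2*25)) = -34/(49*25 + (-3 + 50)) = -34/(1225 + 47) = -34/1272 = -34*1/1272 = -17/636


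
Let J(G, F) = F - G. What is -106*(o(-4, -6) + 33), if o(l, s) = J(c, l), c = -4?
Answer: -3498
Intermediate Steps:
o(l, s) = 4 + l (o(l, s) = l - 1*(-4) = l + 4 = 4 + l)
-106*(o(-4, -6) + 33) = -106*((4 - 4) + 33) = -106*(0 + 33) = -106*33 = -3498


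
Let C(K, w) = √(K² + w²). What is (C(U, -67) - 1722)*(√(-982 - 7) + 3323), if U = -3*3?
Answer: -(1722 - √4570)*(3323 + I*√989) ≈ -5.4976e+6 - 52028.0*I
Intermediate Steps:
U = -9
(C(U, -67) - 1722)*(√(-982 - 7) + 3323) = (√((-9)² + (-67)²) - 1722)*(√(-982 - 7) + 3323) = (√(81 + 4489) - 1722)*(√(-989) + 3323) = (√4570 - 1722)*(I*√989 + 3323) = (-1722 + √4570)*(3323 + I*√989)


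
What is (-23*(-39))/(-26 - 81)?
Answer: -897/107 ≈ -8.3832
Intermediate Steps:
(-23*(-39))/(-26 - 81) = 897/(-107) = 897*(-1/107) = -897/107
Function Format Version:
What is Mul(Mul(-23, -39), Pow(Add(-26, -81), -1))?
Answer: Rational(-897, 107) ≈ -8.3832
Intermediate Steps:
Mul(Mul(-23, -39), Pow(Add(-26, -81), -1)) = Mul(897, Pow(-107, -1)) = Mul(897, Rational(-1, 107)) = Rational(-897, 107)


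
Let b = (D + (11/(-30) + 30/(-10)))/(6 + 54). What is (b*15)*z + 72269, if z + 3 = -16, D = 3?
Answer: 8672489/120 ≈ 72271.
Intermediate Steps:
b = -11/1800 (b = (3 + (11/(-30) + 30/(-10)))/(6 + 54) = (3 + (11*(-1/30) + 30*(-1/10)))/60 = (3 + (-11/30 - 3))*(1/60) = (3 - 101/30)*(1/60) = -11/30*1/60 = -11/1800 ≈ -0.0061111)
z = -19 (z = -3 - 16 = -19)
(b*15)*z + 72269 = -11/1800*15*(-19) + 72269 = -11/120*(-19) + 72269 = 209/120 + 72269 = 8672489/120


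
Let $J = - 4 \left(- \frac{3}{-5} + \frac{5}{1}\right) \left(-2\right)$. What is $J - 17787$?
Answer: $- \frac{88711}{5} \approx -17742.0$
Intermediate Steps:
$J = \frac{224}{5}$ ($J = - 4 \left(\left(-3\right) \left(- \frac{1}{5}\right) + 5 \cdot 1\right) \left(-2\right) = - 4 \left(\frac{3}{5} + 5\right) \left(-2\right) = \left(-4\right) \frac{28}{5} \left(-2\right) = \left(- \frac{112}{5}\right) \left(-2\right) = \frac{224}{5} \approx 44.8$)
$J - 17787 = \frac{224}{5} - 17787 = - \frac{88711}{5}$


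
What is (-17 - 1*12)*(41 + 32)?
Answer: -2117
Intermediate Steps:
(-17 - 1*12)*(41 + 32) = (-17 - 12)*73 = -29*73 = -2117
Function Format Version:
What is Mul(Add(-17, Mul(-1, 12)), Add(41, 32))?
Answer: -2117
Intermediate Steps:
Mul(Add(-17, Mul(-1, 12)), Add(41, 32)) = Mul(Add(-17, -12), 73) = Mul(-29, 73) = -2117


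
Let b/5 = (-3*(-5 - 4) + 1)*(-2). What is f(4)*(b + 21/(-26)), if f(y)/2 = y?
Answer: -29204/13 ≈ -2246.5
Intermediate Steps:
f(y) = 2*y
b = -280 (b = 5*((-3*(-5 - 4) + 1)*(-2)) = 5*((-3*(-9) + 1)*(-2)) = 5*((27 + 1)*(-2)) = 5*(28*(-2)) = 5*(-56) = -280)
f(4)*(b + 21/(-26)) = (2*4)*(-280 + 21/(-26)) = 8*(-280 + 21*(-1/26)) = 8*(-280 - 21/26) = 8*(-7301/26) = -29204/13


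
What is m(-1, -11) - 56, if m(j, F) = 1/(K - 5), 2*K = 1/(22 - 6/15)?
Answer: -60416/1075 ≈ -56.201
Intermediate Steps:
K = 5/216 (K = 1/(2*(22 - 6/15)) = 1/(2*(22 - 6*1/15)) = 1/(2*(22 - 2/5)) = 1/(2*(108/5)) = (1/2)*(5/108) = 5/216 ≈ 0.023148)
m(j, F) = -216/1075 (m(j, F) = 1/(5/216 - 5) = 1/(-1075/216) = -216/1075)
m(-1, -11) - 56 = -216/1075 - 56 = -60416/1075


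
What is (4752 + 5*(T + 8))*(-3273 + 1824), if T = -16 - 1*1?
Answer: -6820443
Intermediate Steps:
T = -17 (T = -16 - 1 = -17)
(4752 + 5*(T + 8))*(-3273 + 1824) = (4752 + 5*(-17 + 8))*(-3273 + 1824) = (4752 + 5*(-9))*(-1449) = (4752 - 45)*(-1449) = 4707*(-1449) = -6820443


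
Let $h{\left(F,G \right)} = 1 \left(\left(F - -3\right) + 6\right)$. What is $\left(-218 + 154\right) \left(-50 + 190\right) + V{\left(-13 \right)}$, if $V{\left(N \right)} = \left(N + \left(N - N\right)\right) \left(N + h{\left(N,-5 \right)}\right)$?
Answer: $-8739$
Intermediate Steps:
$h{\left(F,G \right)} = 9 + F$ ($h{\left(F,G \right)} = 1 \left(\left(F + 3\right) + 6\right) = 1 \left(\left(3 + F\right) + 6\right) = 1 \left(9 + F\right) = 9 + F$)
$V{\left(N \right)} = N \left(9 + 2 N\right)$ ($V{\left(N \right)} = \left(N + \left(N - N\right)\right) \left(N + \left(9 + N\right)\right) = \left(N + 0\right) \left(9 + 2 N\right) = N \left(9 + 2 N\right)$)
$\left(-218 + 154\right) \left(-50 + 190\right) + V{\left(-13 \right)} = \left(-218 + 154\right) \left(-50 + 190\right) - 13 \left(9 + 2 \left(-13\right)\right) = \left(-64\right) 140 - 13 \left(9 - 26\right) = -8960 - -221 = -8960 + 221 = -8739$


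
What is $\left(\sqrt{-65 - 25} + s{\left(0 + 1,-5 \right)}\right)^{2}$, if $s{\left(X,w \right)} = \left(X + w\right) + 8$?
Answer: $-74 + 24 i \sqrt{10} \approx -74.0 + 75.895 i$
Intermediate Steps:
$s{\left(X,w \right)} = 8 + X + w$
$\left(\sqrt{-65 - 25} + s{\left(0 + 1,-5 \right)}\right)^{2} = \left(\sqrt{-65 - 25} + \left(8 + \left(0 + 1\right) - 5\right)\right)^{2} = \left(\sqrt{-90} + \left(8 + 1 - 5\right)\right)^{2} = \left(3 i \sqrt{10} + 4\right)^{2} = \left(4 + 3 i \sqrt{10}\right)^{2}$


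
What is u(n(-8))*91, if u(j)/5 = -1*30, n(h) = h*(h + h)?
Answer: -13650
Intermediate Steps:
n(h) = 2*h**2 (n(h) = h*(2*h) = 2*h**2)
u(j) = -150 (u(j) = 5*(-1*30) = 5*(-30) = -150)
u(n(-8))*91 = -150*91 = -13650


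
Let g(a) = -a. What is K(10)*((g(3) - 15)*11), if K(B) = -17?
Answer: 3366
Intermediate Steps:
K(10)*((g(3) - 15)*11) = -17*(-1*3 - 15)*11 = -17*(-3 - 15)*11 = -(-306)*11 = -17*(-198) = 3366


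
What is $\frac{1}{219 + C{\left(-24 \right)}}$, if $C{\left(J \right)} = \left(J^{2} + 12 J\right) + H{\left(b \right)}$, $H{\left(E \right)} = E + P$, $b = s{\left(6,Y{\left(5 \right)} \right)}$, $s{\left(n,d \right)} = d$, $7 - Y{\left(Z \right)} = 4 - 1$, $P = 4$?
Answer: $\frac{1}{515} \approx 0.0019417$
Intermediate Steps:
$Y{\left(Z \right)} = 4$ ($Y{\left(Z \right)} = 7 - \left(4 - 1\right) = 7 - 3 = 4$)
$b = 4$
$H{\left(E \right)} = 4 + E$ ($H{\left(E \right)} = E + 4 = 4 + E$)
$C{\left(J \right)} = 8 + J^{2} + 12 J$ ($C{\left(J \right)} = \left(J^{2} + 12 J\right) + \left(4 + 4\right) = \left(J^{2} + 12 J\right) + 8 = 8 + J^{2} + 12 J$)
$\frac{1}{219 + C{\left(-24 \right)}} = \frac{1}{219 + \left(8 + \left(-24\right)^{2} + 12 \left(-24\right)\right)} = \frac{1}{219 + \left(8 + 576 - 288\right)} = \frac{1}{219 + 296} = \frac{1}{515}$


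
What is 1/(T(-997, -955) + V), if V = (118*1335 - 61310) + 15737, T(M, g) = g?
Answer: 1/111002 ≈ 9.0088e-6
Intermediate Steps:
V = 111957 (V = (157530 - 61310) + 15737 = 96220 + 15737 = 111957)
1/(T(-997, -955) + V) = 1/(-955 + 111957) = 1/111002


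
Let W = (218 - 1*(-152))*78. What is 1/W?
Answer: 1/28860 ≈ 3.4650e-5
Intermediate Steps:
W = 28860 (W = (218 + 152)*78 = 370*78 = 28860)
1/W = 1/28860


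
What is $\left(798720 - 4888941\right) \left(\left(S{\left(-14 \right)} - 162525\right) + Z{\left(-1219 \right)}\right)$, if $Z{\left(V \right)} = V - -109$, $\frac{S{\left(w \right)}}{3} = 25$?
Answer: $668996546760$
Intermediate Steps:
$S{\left(w \right)} = 75$ ($S{\left(w \right)} = 3 \cdot 25 = 75$)
$Z{\left(V \right)} = 109 + V$ ($Z{\left(V \right)} = V + 109 = 109 + V$)
$\left(798720 - 4888941\right) \left(\left(S{\left(-14 \right)} - 162525\right) + Z{\left(-1219 \right)}\right) = \left(798720 - 4888941\right) \left(\left(75 - 162525\right) + \left(109 - 1219\right)\right) = - 4090221 \left(\left(75 - 162525\right) - 1110\right) = - 4090221 \left(-162450 - 1110\right) = \left(-4090221\right) \left(-163560\right) = 668996546760$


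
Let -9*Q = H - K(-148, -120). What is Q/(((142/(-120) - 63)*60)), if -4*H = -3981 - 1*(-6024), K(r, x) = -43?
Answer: -1871/138636 ≈ -0.013496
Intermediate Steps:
H = -2043/4 (H = -(-3981 - 1*(-6024))/4 = -(-3981 + 6024)/4 = -¼*2043 = -2043/4 ≈ -510.75)
Q = 1871/36 (Q = -(-2043/4 - 1*(-43))/9 = -(-2043/4 + 43)/9 = -⅑*(-1871/4) = 1871/36 ≈ 51.972)
Q/(((142/(-120) - 63)*60)) = 1871/(36*(((142/(-120) - 63)*60))) = 1871/(36*(((142*(-1/120) - 63)*60))) = 1871/(36*(((-71/60 - 63)*60))) = 1871/(36*((-3851/60*60))) = (1871/36)/(-3851) = (1871/36)*(-1/3851) = -1871/138636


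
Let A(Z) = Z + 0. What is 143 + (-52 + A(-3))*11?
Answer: -462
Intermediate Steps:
A(Z) = Z
143 + (-52 + A(-3))*11 = 143 + (-52 - 3)*11 = 143 - 55*11 = 143 - 605 = -462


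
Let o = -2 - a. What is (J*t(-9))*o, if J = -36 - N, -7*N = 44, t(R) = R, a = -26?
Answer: 44928/7 ≈ 6418.3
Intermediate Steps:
N = -44/7 (N = -⅐*44 = -44/7 ≈ -6.2857)
o = 24 (o = -2 - 1*(-26) = -2 + 26 = 24)
J = -208/7 (J = -36 - 1*(-44/7) = -36 + 44/7 = -208/7 ≈ -29.714)
(J*t(-9))*o = -208/7*(-9)*24 = (1872/7)*24 = 44928/7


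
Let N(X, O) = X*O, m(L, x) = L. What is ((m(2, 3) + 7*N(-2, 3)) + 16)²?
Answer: 576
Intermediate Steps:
N(X, O) = O*X
((m(2, 3) + 7*N(-2, 3)) + 16)² = ((2 + 7*(3*(-2))) + 16)² = ((2 + 7*(-6)) + 16)² = ((2 - 42) + 16)² = (-40 + 16)² = (-24)² = 576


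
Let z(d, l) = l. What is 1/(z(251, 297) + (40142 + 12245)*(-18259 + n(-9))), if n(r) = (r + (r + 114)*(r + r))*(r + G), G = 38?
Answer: -1/3841538413 ≈ -2.6031e-10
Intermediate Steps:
n(r) = (38 + r)*(r + 2*r*(114 + r)) (n(r) = (r + (r + 114)*(r + r))*(r + 38) = (r + (114 + r)*(2*r))*(38 + r) = (r + 2*r*(114 + r))*(38 + r) = (38 + r)*(r + 2*r*(114 + r)))
1/(z(251, 297) + (40142 + 12245)*(-18259 + n(-9))) = 1/(297 + (40142 + 12245)*(-18259 - 9*(8702 + 2*(-9)² + 305*(-9)))) = 1/(297 + 52387*(-18259 - 9*(8702 + 2*81 - 2745))) = 1/(297 + 52387*(-18259 - 9*(8702 + 162 - 2745))) = 1/(297 + 52387*(-18259 - 9*6119)) = 1/(297 + 52387*(-18259 - 55071)) = 1/(297 + 52387*(-73330)) = 1/(297 - 3841538710) = 1/(-3841538413) = -1/3841538413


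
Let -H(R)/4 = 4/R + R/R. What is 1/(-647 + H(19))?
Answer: -19/12385 ≈ -0.0015341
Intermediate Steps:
H(R) = -4 - 16/R (H(R) = -4*(4/R + R/R) = -4*(4/R + 1) = -4*(1 + 4/R) = -4 - 16/R)
1/(-647 + H(19)) = 1/(-647 + (-4 - 16/19)) = 1/(-647 - 92/19) = 1/(-12385/19) = -19/12385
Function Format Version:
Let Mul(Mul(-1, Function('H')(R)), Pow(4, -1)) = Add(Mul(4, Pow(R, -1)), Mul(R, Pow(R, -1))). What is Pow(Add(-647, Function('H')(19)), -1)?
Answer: Rational(-19, 12385) ≈ -0.0015341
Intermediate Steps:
Function('H')(R) = Add(-4, Mul(-16, Pow(R, -1))) (Function('H')(R) = Mul(-4, Add(Mul(4, Pow(R, -1)), Mul(R, Pow(R, -1)))) = Mul(-4, Add(Mul(4, Pow(R, -1)), 1)) = Mul(-4, Add(1, Mul(4, Pow(R, -1)))) = Add(-4, Mul(-16, Pow(R, -1))))
Pow(Add(-647, Function('H')(19)), -1) = Pow(Add(-647, Add(-4, Mul(-16, Pow(19, -1)))), -1) = Pow(Add(-647, Add(-4, Mul(-16, Rational(1, 19)))), -1) = Pow(Add(-647, Add(-4, Rational(-16, 19))), -1) = Pow(Add(-647, Rational(-92, 19)), -1) = Pow(Rational(-12385, 19), -1) = Rational(-19, 12385)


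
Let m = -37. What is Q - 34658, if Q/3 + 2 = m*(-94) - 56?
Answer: -24398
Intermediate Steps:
Q = 10260 (Q = -6 + 3*(-37*(-94) - 56) = -6 + 3*(3478 - 56) = -6 + 3*3422 = -6 + 10266 = 10260)
Q - 34658 = 10260 - 34658 = -24398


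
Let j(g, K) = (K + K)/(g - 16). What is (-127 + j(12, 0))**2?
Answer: 16129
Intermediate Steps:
j(g, K) = 2*K/(-16 + g) (j(g, K) = (2*K)/(-16 + g) = 2*K/(-16 + g))
(-127 + j(12, 0))**2 = (-127 + 2*0/(-16 + 12))**2 = (-127 + 2*0/(-4))**2 = (-127 + 2*0*(-1/4))**2 = (-127 + 0)**2 = (-127)**2 = 16129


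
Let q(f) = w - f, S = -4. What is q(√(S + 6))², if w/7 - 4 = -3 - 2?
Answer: (7 + √2)² ≈ 70.799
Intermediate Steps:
w = -7 (w = 28 + 7*(-3 - 2) = 28 + 7*(-5) = 28 - 35 = -7)
q(f) = -7 - f
q(√(S + 6))² = (-7 - √(-4 + 6))² = (-7 - √2)²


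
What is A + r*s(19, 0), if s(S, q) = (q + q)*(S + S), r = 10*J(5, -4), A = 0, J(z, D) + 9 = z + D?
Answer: 0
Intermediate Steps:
J(z, D) = -9 + D + z (J(z, D) = -9 + (z + D) = -9 + (D + z) = -9 + D + z)
r = -80 (r = 10*(-9 - 4 + 5) = 10*(-8) = -80)
s(S, q) = 4*S*q (s(S, q) = (2*q)*(2*S) = 4*S*q)
A + r*s(19, 0) = 0 - 320*19*0 = 0 - 80*0 = 0 + 0 = 0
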